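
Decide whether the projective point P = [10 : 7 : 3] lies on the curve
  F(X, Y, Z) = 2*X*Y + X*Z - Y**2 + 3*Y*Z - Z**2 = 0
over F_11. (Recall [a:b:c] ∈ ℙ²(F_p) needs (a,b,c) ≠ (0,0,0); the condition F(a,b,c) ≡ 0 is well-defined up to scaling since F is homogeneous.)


F(10,7,3) ≡ 10 (mod 11); P is NOT on the curve.

Evaluate F(10, 7, 3) term-by-term (mod 11).
  2*X*Y ↦ 2·10·7·1 = 140
  X*Z ↦ 1·10·1·3 = 30
  -Y**2 ↦ -1·1·49·1 = -49
  3*Y*Z ↦ 3·1·7·3 = 63
  -Z**2 ↦ -1·1·1·9 = -9
Sum: F(10, 7, 3) = (140) + (30) + (-49) + (63) + (-9) = 175.
Reducing mod 11: 175 ≡ 10 (mod 11).
Since F(a, b, c) ≡ 10 ≠ 0 (mod 11), P does NOT lie on the curve.


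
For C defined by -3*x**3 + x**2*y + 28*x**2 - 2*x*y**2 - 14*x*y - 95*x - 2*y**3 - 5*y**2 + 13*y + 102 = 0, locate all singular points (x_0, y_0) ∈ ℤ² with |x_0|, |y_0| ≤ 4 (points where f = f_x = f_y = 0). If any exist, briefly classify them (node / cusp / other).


Singular points: {(3, -2)}; classification: node.

Compute partial derivatives:
  f_x = -9*x**2 + 2*x*y + 56*x - 2*y**2 - 14*y - 95.
  f_y = x**2 - 4*x*y - 14*x - 6*y**2 - 10*y + 13.
Scan x_0 ∈ {−4, ..., 4}. For each x_0, f_y(x_0, y) is a polynomial in y; find its integer roots y ∈ {−4, ..., 4}, then test f_x and f at those candidates.
  x = -4: f_y(-4, y) = -6*y**2 + 6*y + 85; no integer root y with |y| ≤ 4.
  x = -3: f_y(-3, y) = -6*y**2 + 2*y + 64; no integer root y with |y| ≤ 4.
  x = -2: f_y(-2, y) = -6*y**2 - 2*y + 45; no integer root y with |y| ≤ 4.
  x = -1: f_y(-1, y) = -6*y**2 - 6*y + 28; no integer root y with |y| ≤ 4.
  x = 0: f_y(0, y) = -6*y**2 - 10*y + 13; no integer root y with |y| ≤ 4.
  x = 1: f_y(1, y) = -6*y**2 - 14*y; vanishes at y ∈ {0}. (1, 0): f_x = -48 ≠ 0.
  x = 2: f_y(2, y) = -6*y**2 - 18*y - 11; no integer root y with |y| ≤ 4.
  x = 3: f_y(3, y) = -6*y**2 - 22*y - 20; vanishes at y ∈ {-2}. (3, -2): f_x = 0, f = 0 — SINGULAR.
  x = 4: f_y(4, y) = -6*y**2 - 26*y - 27; no integer root y with |y| ≤ 4.
Only singular point on the grid: (3, -2).
Classify: substitute x = 3 + u, y = -2 + v and expand: f = -3*u**3 + u**2*v - u**2 - 2*u*v**2 - 2*v**3 + v**2.
No constant or linear terms (consistent with a singular point). Quadratic part: -u**2 + v**2. Cubic part: -3*u**3 + u**2*v - 2*u*v**2 - 2*v**3.
The quadratic part v**2 - u**2 = (v − u)(v + u) splits into two distinct linear factors, so there are two distinct tangent lines y − -2 = ±(x − 3) — this is a node (ordinary double point).
Classification: node.


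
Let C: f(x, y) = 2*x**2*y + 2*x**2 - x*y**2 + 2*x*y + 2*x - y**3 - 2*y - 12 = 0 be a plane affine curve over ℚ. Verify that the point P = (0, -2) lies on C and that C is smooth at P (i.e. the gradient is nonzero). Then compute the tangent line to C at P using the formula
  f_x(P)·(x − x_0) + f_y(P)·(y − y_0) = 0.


Tangent line at P: -6*x - 14*y - 28 = 0.

Step 1: f(0, -2) = 0, so P lies on C.
Step 2: partial derivatives
  f_x(x, y) = 4*x*y + 4*x - y**2 + 2*y + 2, f_y(x, y) = 2*x**2 - 2*x*y + 2*x - 3*y**2 - 2.
  f_x(P) = -6, f_y(P) = -14 (gradient nonzero, so P is smooth).
Step 3: tangent line at P: -6·(x − 0) + -14·(y − -2) = 0.
Expanding: -6*x - 14*y - 28 = 0.


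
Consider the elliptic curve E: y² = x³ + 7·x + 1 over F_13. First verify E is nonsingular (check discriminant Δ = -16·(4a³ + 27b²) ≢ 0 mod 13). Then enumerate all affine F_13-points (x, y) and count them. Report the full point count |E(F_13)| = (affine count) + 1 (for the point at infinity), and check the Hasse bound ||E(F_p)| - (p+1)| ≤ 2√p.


Affine points = {(0, 1), (0, 12), (1, 3), (1, 10), (2, 6), (2, 7), (3, 6), (3, 7), (6, 5), (6, 8), (7, 4), (7, 9), (8, 6), (8, 7), (9, 0)}; affine count = 15; |E(F_13)| = 16.

Discriminant check: Δ ∝ 4a³ + 27b² = 4·7³ + 27·1² = 4·343 + 27·1 ≡ 8 (mod 13). Nonzero ⇒ E is nonsingular.
For each x ∈ F_13, compute rhs = x³ + 7·x + 1 mod 13, then count y ∈ F_13 with y² ≡ rhs.
  x = 0: rhs = 1, matching y values: 1, 12 (2 points).
  x = 1: rhs = 9, matching y values: 3, 10 (2 points).
  x = 2: rhs = 10, matching y values: 6, 7 (2 points).
  x = 3: rhs = 10, matching y values: 6, 7 (2 points).
  x = 4: rhs = 2, matching y values: none (0 points).
  x = 5: rhs = 5, matching y values: none (0 points).
  x = 6: rhs = 12, matching y values: 5, 8 (2 points).
  x = 7: rhs = 3, matching y values: 4, 9 (2 points).
  x = 8: rhs = 10, matching y values: 6, 7 (2 points).
  x = 9: rhs = 0, matching y values: 0 (1 points).
  x = 10: rhs = 5, matching y values: none (0 points).
  x = 11: rhs = 5, matching y values: none (0 points).
  x = 12: rhs = 6, matching y values: none (0 points).
Total affine count: 15.
Full point count |E(F_13)| = 15 + 1 = 16.
Hasse bound: |16 − (13+1)| = |2| = 2 ≤ 2√13 ≈ 7.2111 ✓.


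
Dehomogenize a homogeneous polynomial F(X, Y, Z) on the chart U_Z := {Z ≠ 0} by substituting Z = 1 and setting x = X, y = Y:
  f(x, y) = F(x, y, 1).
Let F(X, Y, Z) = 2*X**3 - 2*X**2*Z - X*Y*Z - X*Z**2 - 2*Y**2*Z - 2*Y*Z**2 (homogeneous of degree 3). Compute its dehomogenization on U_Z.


f(x, y) = 2*x**3 - 2*x**2 - x*y - x - 2*y**2 - 2*y

On U_Z we set Z = 1. Each monomial c·X^i·Y^j·Z^k in F becomes c·x^i·y^j·1^k = c·x^i·y^j.
Substituting Z = 1: F(X, Y, 1) = 2*x**3 - 2*x**2 - x*y - x - 2*y**2 - 2*y.
Note: deg(f) ≤ deg(F) = 3; strict inequality happens when F is divisible by Z (lost terms).


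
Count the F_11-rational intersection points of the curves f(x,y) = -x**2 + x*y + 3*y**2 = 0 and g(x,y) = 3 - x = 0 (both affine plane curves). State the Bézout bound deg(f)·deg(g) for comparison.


Common zeros: ∅; count = 0; Bézout bound = 2.

deg(f) = 2, deg(g) = 1, so Bézout bound = 2.
Scan x ∈ F_11. For each x, list the y ∈ F_11 with f(x, y) ≡ 0 and those with g(x, y) ≡ 0 (mod 11); the common zeros in that column are the intersection.
  x = 0: f ≡ 0 at y ∈ {0}; g ≡ 0 at y ∈ ∅; common: ∅.
  x = 1: f ≡ 0 at y ∈ ∅; g ≡ 0 at y ∈ ∅; common: ∅.
  x = 2: f ≡ 0 at y ∈ ∅; g ≡ 0 at y ∈ ∅; common: ∅.
  x = 3: f ≡ 0 at y ∈ ∅; g ≡ 0 at y ∈ {0, 1, 2, 3, 4, 5, 6, 7, 8, 9, 10}; common: ∅.
  x = 4: f ≡ 0 at y ∈ ∅; g ≡ 0 at y ∈ ∅; common: ∅.
  x = 5: f ≡ 0 at y ∈ ∅; g ≡ 0 at y ∈ ∅; common: ∅.
  x = 6: f ≡ 0 at y ∈ ∅; g ≡ 0 at y ∈ ∅; common: ∅.
  x = 7: f ≡ 0 at y ∈ ∅; g ≡ 0 at y ∈ ∅; common: ∅.
  x = 8: f ≡ 0 at y ∈ ∅; g ≡ 0 at y ∈ ∅; common: ∅.
  x = 9: f ≡ 0 at y ∈ ∅; g ≡ 0 at y ∈ ∅; common: ∅.
  x = 10: f ≡ 0 at y ∈ ∅; g ≡ 0 at y ∈ ∅; common: ∅.
Collecting: common zeros = ∅, so the count is 0.
Comparison with the Bézout bound: 0 ≤ 2 = deg(f)·deg(g), as expected for curves with no common component (the affine F_11-count falls short of the bound because intersections may lie at infinity, over extension fields, or carry multiplicity).


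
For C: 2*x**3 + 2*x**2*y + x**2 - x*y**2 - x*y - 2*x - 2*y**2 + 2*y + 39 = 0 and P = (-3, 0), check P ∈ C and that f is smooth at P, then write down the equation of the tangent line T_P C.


Tangent line at P: 46*x + 23*y + 138 = 0.

Step 1: f(-3, 0) = 0, so P lies on C.
Step 2: partial derivatives
  f_x(x, y) = 6*x**2 + 4*x*y + 2*x - y**2 - y - 2, f_y(x, y) = 2*x**2 - 2*x*y - x - 4*y + 2.
  f_x(P) = 46, f_y(P) = 23 (gradient nonzero, so P is smooth).
Step 3: tangent line at P: 46·(x − -3) + 23·(y − 0) = 0.
Expanding: 46*x + 23*y + 138 = 0.


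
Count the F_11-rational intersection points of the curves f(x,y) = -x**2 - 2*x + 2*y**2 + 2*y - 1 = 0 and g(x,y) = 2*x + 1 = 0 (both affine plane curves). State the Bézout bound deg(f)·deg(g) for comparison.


Common zeros: ∅; count = 0; Bézout bound = 2.

deg(f) = 2, deg(g) = 1, so Bézout bound = 2.
Scan x ∈ F_11. For each x, list the y ∈ F_11 with f(x, y) ≡ 0 and those with g(x, y) ≡ 0 (mod 11); the common zeros in that column are the intersection.
  x = 0: f ≡ 0 at y ∈ {2, 8}; g ≡ 0 at y ∈ ∅; common: ∅.
  x = 1: f ≡ 0 at y ∈ {1, 9}; g ≡ 0 at y ∈ ∅; common: ∅.
  x = 2: f ≡ 0 at y ∈ ∅; g ≡ 0 at y ∈ ∅; common: ∅.
  x = 3: f ≡ 0 at y ∈ {5}; g ≡ 0 at y ∈ ∅; common: ∅.
  x = 4: f ≡ 0 at y ∈ ∅; g ≡ 0 at y ∈ ∅; common: ∅.
  x = 5: f ≡ 0 at y ∈ ∅; g ≡ 0 at y ∈ {0, 1, 2, 3, 4, 5, 6, 7, 8, 9, 10}; common: ∅.
  x = 6: f ≡ 0 at y ∈ {5}; g ≡ 0 at y ∈ ∅; common: ∅.
  x = 7: f ≡ 0 at y ∈ ∅; g ≡ 0 at y ∈ ∅; common: ∅.
  x = 8: f ≡ 0 at y ∈ {1, 9}; g ≡ 0 at y ∈ ∅; common: ∅.
  x = 9: f ≡ 0 at y ∈ {2, 8}; g ≡ 0 at y ∈ ∅; common: ∅.
  x = 10: f ≡ 0 at y ∈ {0, 10}; g ≡ 0 at y ∈ ∅; common: ∅.
Collecting: common zeros = ∅, so the count is 0.
Comparison with the Bézout bound: 0 ≤ 2 = deg(f)·deg(g), as expected for curves with no common component (the affine F_11-count falls short of the bound because intersections may lie at infinity, over extension fields, or carry multiplicity).


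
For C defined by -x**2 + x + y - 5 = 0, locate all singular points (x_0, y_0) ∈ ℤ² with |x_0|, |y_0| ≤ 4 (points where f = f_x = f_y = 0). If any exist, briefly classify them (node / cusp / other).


No singular points in the scanned grid; C is smooth there.

Compute partial derivatives:
  f_x = 1 - 2*x.
  f_y = 1.
f_y = 1 is a nonzero constant, so f_y never vanishes: no point (x, y) can satisfy f = f_x = f_y = 0. In particular no (x, y) ∈ {−4, ..., 4}² is singular; the curve is smooth.


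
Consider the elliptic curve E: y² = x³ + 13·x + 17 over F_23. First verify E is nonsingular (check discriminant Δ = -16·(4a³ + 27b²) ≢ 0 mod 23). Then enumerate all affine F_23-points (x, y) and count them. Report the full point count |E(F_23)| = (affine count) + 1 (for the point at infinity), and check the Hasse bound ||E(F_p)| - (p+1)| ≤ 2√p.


Affine points = {(1, 10), (1, 13), (4, 8), (4, 15), (5, 0), (6, 9), (6, 14), (8, 9), (8, 14), (9, 9), (9, 14), (19, 4), (19, 19), (21, 11), (21, 12), (22, 7), (22, 16)}; affine count = 17; |E(F_23)| = 18.

Discriminant check: Δ ∝ 4a³ + 27b² = 4·13³ + 27·17² = 4·2197 + 27·289 ≡ 8 (mod 23). Nonzero ⇒ E is nonsingular.
For each x ∈ F_23, compute rhs = x³ + 13·x + 17 mod 23, then count y ∈ F_23 with y² ≡ rhs.
  x = 0: rhs = 17, matching y values: none (0 points).
  x = 1: rhs = 8, matching y values: 10, 13 (2 points).
  x = 2: rhs = 5, matching y values: none (0 points).
  x = 3: rhs = 14, matching y values: none (0 points).
  x = 4: rhs = 18, matching y values: 8, 15 (2 points).
  x = 5: rhs = 0, matching y values: 0 (1 points).
  x = 6: rhs = 12, matching y values: 9, 14 (2 points).
  x = 7: rhs = 14, matching y values: none (0 points).
  x = 8: rhs = 12, matching y values: 9, 14 (2 points).
  x = 9: rhs = 12, matching y values: 9, 14 (2 points).
  x = 10: rhs = 20, matching y values: none (0 points).
  x = 11: rhs = 19, matching y values: none (0 points).
  x = 12: rhs = 15, matching y values: none (0 points).
  x = 13: rhs = 14, matching y values: none (0 points).
  x = 14: rhs = 22, matching y values: none (0 points).
  x = 15: rhs = 22, matching y values: none (0 points).
  x = 16: rhs = 20, matching y values: none (0 points).
  x = 17: rhs = 22, matching y values: none (0 points).
  x = 18: rhs = 11, matching y values: none (0 points).
  x = 19: rhs = 16, matching y values: 4, 19 (2 points).
  x = 20: rhs = 20, matching y values: none (0 points).
  x = 21: rhs = 6, matching y values: 11, 12 (2 points).
  x = 22: rhs = 3, matching y values: 7, 16 (2 points).
Total affine count: 17.
Full point count |E(F_23)| = 17 + 1 = 18.
Hasse bound: |18 − (23+1)| = |-6| = 6 ≤ 2√23 ≈ 9.5917 ✓.


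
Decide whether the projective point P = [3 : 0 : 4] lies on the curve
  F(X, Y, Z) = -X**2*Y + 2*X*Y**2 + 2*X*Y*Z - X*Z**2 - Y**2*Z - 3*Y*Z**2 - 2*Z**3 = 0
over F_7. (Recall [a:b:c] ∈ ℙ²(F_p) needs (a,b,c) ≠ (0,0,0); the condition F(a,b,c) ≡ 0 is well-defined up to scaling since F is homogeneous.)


F(3,0,4) ≡ 6 (mod 7); P is NOT on the curve.

Evaluate F(3, 0, 4) term-by-term (mod 7).
  -X**2*Y ↦ -1·9·0·1 = 0
  2*X*Y**2 ↦ 2·3·0·1 = 0
  2*X*Y*Z ↦ 2·3·0·4 = 0
  -X*Z**2 ↦ -1·3·1·16 = -48
  -Y**2*Z ↦ -1·1·0·4 = 0
  -3*Y*Z**2 ↦ -3·1·0·16 = 0
  -2*Z**3 ↦ -2·1·1·64 = -128
Sum: F(3, 0, 4) = (0) + (0) + (0) + (-48) + (0) + (0) + (-128) = -176.
Reducing mod 7: -176 ≡ 6 (mod 7).
Since F(a, b, c) ≡ 6 ≠ 0 (mod 7), P does NOT lie on the curve.


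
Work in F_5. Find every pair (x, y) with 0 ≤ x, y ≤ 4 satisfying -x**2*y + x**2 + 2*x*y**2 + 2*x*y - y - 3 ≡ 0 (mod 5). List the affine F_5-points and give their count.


Affine F_5-points: {(0, 2), (1, 1), (1, 4), (2, 2), (4, 4)}; count = 5.

For each of the 25 pairs (x, y) ∈ F_5², evaluate f(x, y) mod 5. Record the zeros.
  x = 0: [0↦2, 1↦1, 2↦0, 3↦4, 4↦3]  zeros at y ∈ {2}
  x = 1: [0↦3, 1↦0, 2↦1, 3↦1, 4↦0]  zeros at y ∈ {1, 4}
  x = 2: [0↦1, 1↦4, 2↦0, 3↦4, 4↦1]  zeros at y ∈ {2}
  x = 3: [0↦1, 1↦3, 2↦2, 3↦3, 4↦1]  zeros at y ∈ ∅
  x = 4: [0↦3, 1↦2, 2↦2, 3↦3, 4↦0]  zeros at y ∈ {4}
Collecting zeros: affine points = {(0, 2), (1, 1), (1, 4), (2, 2), (4, 4)}.
Total count |C(F_5)_aff| = 5.


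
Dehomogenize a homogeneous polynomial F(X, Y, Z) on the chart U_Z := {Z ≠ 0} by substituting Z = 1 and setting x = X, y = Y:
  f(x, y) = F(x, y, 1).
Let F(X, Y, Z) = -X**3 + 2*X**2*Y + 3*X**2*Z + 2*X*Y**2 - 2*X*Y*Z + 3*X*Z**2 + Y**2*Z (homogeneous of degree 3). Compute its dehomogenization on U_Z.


f(x, y) = -x**3 + 2*x**2*y + 3*x**2 + 2*x*y**2 - 2*x*y + 3*x + y**2

On U_Z we set Z = 1. Each monomial c·X^i·Y^j·Z^k in F becomes c·x^i·y^j·1^k = c·x^i·y^j.
Substituting Z = 1: F(X, Y, 1) = -x**3 + 2*x**2*y + 3*x**2 + 2*x*y**2 - 2*x*y + 3*x + y**2.
Note: deg(f) ≤ deg(F) = 3; strict inequality happens when F is divisible by Z (lost terms).


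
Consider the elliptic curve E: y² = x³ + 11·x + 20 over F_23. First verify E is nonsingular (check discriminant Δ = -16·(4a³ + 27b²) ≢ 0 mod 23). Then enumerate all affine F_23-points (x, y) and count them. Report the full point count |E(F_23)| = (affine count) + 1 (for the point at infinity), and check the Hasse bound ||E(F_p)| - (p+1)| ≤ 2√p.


Affine points = {(1, 3), (1, 20), (2, 2), (2, 21), (4, 6), (4, 17), (5, 4), (5, 19), (6, 7), (6, 16), (7, 7), (7, 16), (10, 7), (10, 16), (11, 0), (15, 8), (15, 15), (18, 1), (18, 22), (19, 2), (19, 21), (20, 11), (20, 12), (21, 6), (21, 17), (22, 10), (22, 13)}; affine count = 27; |E(F_23)| = 28.

Discriminant check: Δ ∝ 4a³ + 27b² = 4·11³ + 27·20² = 4·1331 + 27·400 ≡ 1 (mod 23). Nonzero ⇒ E is nonsingular.
For each x ∈ F_23, compute rhs = x³ + 11·x + 20 mod 23, then count y ∈ F_23 with y² ≡ rhs.
  x = 0: rhs = 20, matching y values: none (0 points).
  x = 1: rhs = 9, matching y values: 3, 20 (2 points).
  x = 2: rhs = 4, matching y values: 2, 21 (2 points).
  x = 3: rhs = 11, matching y values: none (0 points).
  x = 4: rhs = 13, matching y values: 6, 17 (2 points).
  x = 5: rhs = 16, matching y values: 4, 19 (2 points).
  x = 6: rhs = 3, matching y values: 7, 16 (2 points).
  x = 7: rhs = 3, matching y values: 7, 16 (2 points).
  x = 8: rhs = 22, matching y values: none (0 points).
  x = 9: rhs = 20, matching y values: none (0 points).
  x = 10: rhs = 3, matching y values: 7, 16 (2 points).
  x = 11: rhs = 0, matching y values: 0 (1 points).
  x = 12: rhs = 17, matching y values: none (0 points).
  x = 13: rhs = 14, matching y values: none (0 points).
  x = 14: rhs = 20, matching y values: none (0 points).
  x = 15: rhs = 18, matching y values: 8, 15 (2 points).
  x = 16: rhs = 14, matching y values: none (0 points).
  x = 17: rhs = 14, matching y values: none (0 points).
  x = 18: rhs = 1, matching y values: 1, 22 (2 points).
  x = 19: rhs = 4, matching y values: 2, 21 (2 points).
  x = 20: rhs = 6, matching y values: 11, 12 (2 points).
  x = 21: rhs = 13, matching y values: 6, 17 (2 points).
  x = 22: rhs = 8, matching y values: 10, 13 (2 points).
Total affine count: 27.
Full point count |E(F_23)| = 27 + 1 = 28.
Hasse bound: |28 − (23+1)| = |4| = 4 ≤ 2√23 ≈ 9.5917 ✓.


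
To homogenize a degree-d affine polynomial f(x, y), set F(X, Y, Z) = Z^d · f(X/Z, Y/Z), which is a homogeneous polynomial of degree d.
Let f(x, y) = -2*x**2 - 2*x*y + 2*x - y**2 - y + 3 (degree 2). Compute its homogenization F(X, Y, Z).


F(X, Y, Z) = -2*X**2 - 2*X*Y + 2*X*Z - Y**2 - Y*Z + 3*Z**2

deg(f) = 2.
Substitute x = X/Z, y = Y/Z into f, then multiply by Z^2.
  monomial -2·x^2·y^0 ↦ -2·X^2·Y^0·Z^0.
  monomial -2·x^1·y^1 ↦ -2·X^1·Y^1·Z^0.
  monomial 2·x^1·y^0 ↦ 2·X^1·Y^0·Z^1.
  monomial -1·x^0·y^2 ↦ -1·X^0·Y^2·Z^0.
  monomial -1·x^0·y^1 ↦ -1·X^0·Y^1·Z^1.
  monomial 3·x^0·y^0 ↦ 3·X^0·Y^0·Z^2.
Collecting: F(X, Y, Z) = -2*X**2 - 2*X*Y + 2*X*Z - Y**2 - Y*Z + 3*Z**2.


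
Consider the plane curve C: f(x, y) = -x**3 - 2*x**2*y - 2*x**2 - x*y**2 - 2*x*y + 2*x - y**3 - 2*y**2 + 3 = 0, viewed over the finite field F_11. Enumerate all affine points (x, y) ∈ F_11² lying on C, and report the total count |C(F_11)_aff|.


Affine F_11-points: {(0, 1), (2, 10), (3, 1), (3, 7), (3, 9), (4, 1), (4, 3), (5, 6), (6, 8), (8, 2), (8, 5), (10, 0), (10, 10)}; count = 13.

For each of the 121 pairs (x, y) ∈ F_11², evaluate f(x, y) mod 11. Record the zeros.
  x = 0: [0↦3, 1↦0, 2↦9, 3↦2, 4↦6, 5↦4, 6↦1, 7↦2, 8↦1, 9↦3, 10↦2]  zeros at y ∈ {1}
  x = 1: [0↦2, 1↦5, 2↦7, 3↦2, 4↦6, 5↦2, 6↦6, 7↦1, 8↦3, 9↦6, 10↦4]  zeros at y ∈ ∅
  x = 2: [0↦2, 1↦7, 2↦9, 3↦2, 4↦2, 5↦3, 6↦10, 7↦6, 8↦7, 9↦7, 10↦0]  zeros at y ∈ {10}
  x = 3: [0↦8, 1↦0, 2↦9, 3↦7, 4↦10, 5↦1, 6↦7, 7↦0, 8↦7, 9↦0, 10↦6]  zeros at y ∈ {1, 7, 9}
  x = 4: [0↦3, 1↦0, 2↦1, 3↦0, 4↦2, 5↦1, 6↦2, 7↦10, 8↦8, 9↦1, 10↦5]  zeros at y ∈ {1, 3}
  x = 5: [0↦3, 1↦1, 2↦1, 3↦8, 4↦5, 5↦8, 6↦0, 7↦8, 8↦4, 9↦4, 10↦2]  zeros at y ∈ {6}
  x = 6: [0↦2, 1↦8, 2↦3, 3↦3, 4↦2, 5↦5, 6↦6, 7↦10, 8↦0, 9↦3, 10↦2]  zeros at y ∈ {8}
  x = 7: [0↦5, 1↦4, 2↦1, 3↦1, 4↦9, 5↦8, 6↦3, 7↦10, 8↦1, 9↦3, 10↦10]  zeros at y ∈ ∅
  x = 8: [0↦6, 1↦5, 2↦0, 3↦7, 4↦9, 5↦0, 6↦7, 7↦2, 8↦1, 9↦9, 10↦9]  zeros at y ∈ {2, 5}
  x = 9: [0↦10, 1↦5, 2↦5, 3↦4, 4↦7, 5↦8, 6↦1, 7↦2, 8↦5, 9↦4, 10↦4]  zeros at y ∈ ∅
  x = 10: [0↦0, 1↦9, 2↦10, 3↦8, 4↦8, 5↦4, 6↦1, 7↦4, 8↦7, 9↦4, 10↦0]  zeros at y ∈ {0, 10}
Collecting zeros: affine points = {(0, 1), (2, 10), (3, 1), (3, 7), (3, 9), (4, 1), (4, 3), (5, 6), (6, 8), (8, 2), (8, 5), (10, 0), (10, 10)}.
Total count |C(F_11)_aff| = 13.


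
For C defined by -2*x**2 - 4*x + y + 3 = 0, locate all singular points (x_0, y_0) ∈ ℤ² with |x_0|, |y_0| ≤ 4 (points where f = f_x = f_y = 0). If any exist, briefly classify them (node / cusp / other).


No singular points in the scanned grid; C is smooth there.

Compute partial derivatives:
  f_x = -4*x - 4.
  f_y = 1.
f_y = 1 is a nonzero constant, so f_y never vanishes: no point (x, y) can satisfy f = f_x = f_y = 0. In particular no (x, y) ∈ {−4, ..., 4}² is singular; the curve is smooth.


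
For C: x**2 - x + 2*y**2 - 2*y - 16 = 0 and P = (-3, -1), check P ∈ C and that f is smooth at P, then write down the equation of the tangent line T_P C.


Tangent line at P: -7*x - 6*y - 27 = 0.

Step 1: f(-3, -1) = 0, so P lies on C.
Step 2: partial derivatives
  f_x(x, y) = 2*x - 1, f_y(x, y) = 4*y - 2.
  f_x(P) = -7, f_y(P) = -6 (gradient nonzero, so P is smooth).
Step 3: tangent line at P: -7·(x − -3) + -6·(y − -1) = 0.
Expanding: -7*x - 6*y - 27 = 0.


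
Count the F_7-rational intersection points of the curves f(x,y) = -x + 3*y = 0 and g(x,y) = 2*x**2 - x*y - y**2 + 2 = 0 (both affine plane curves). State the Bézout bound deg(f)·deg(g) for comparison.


Common zeros: ∅; count = 0; Bézout bound = 2.

deg(f) = 1, deg(g) = 2, so Bézout bound = 2.
Scan x ∈ F_7. For each x, list the y ∈ F_7 with f(x, y) ≡ 0 and those with g(x, y) ≡ 0 (mod 7); the common zeros in that column are the intersection.
  x = 0: f ≡ 0 at y ∈ {0}; g ≡ 0 at y ∈ {3, 4}; common: ∅.
  x = 1: f ≡ 0 at y ∈ {5}; g ≡ 0 at y ∈ ∅; common: ∅.
  x = 2: f ≡ 0 at y ∈ {3}; g ≡ 0 at y ∈ {1, 4}; common: ∅.
  x = 3: f ≡ 0 at y ∈ {1}; g ≡ 0 at y ∈ ∅; common: ∅.
  x = 4: f ≡ 0 at y ∈ {6}; g ≡ 0 at y ∈ ∅; common: ∅.
  x = 5: f ≡ 0 at y ∈ {4}; g ≡ 0 at y ∈ {3, 6}; common: ∅.
  x = 6: f ≡ 0 at y ∈ {2}; g ≡ 0 at y ∈ ∅; common: ∅.
Collecting: common zeros = ∅, so the count is 0.
Comparison with the Bézout bound: 0 ≤ 2 = deg(f)·deg(g), as expected for curves with no common component (the affine F_7-count falls short of the bound because intersections may lie at infinity, over extension fields, or carry multiplicity).


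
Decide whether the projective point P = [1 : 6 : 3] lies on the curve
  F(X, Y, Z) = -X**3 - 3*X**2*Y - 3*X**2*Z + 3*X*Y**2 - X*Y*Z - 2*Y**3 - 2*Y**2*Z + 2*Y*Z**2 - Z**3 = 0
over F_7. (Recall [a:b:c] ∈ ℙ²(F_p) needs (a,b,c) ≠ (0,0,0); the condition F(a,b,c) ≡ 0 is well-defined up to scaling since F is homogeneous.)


F(1,6,3) ≡ 6 (mod 7); P is NOT on the curve.

Evaluate F(1, 6, 3) term-by-term (mod 7).
  -X**3 ↦ -1·1·1·1 = -1
  -3*X**2*Y ↦ -3·1·6·1 = -18
  -3*X**2*Z ↦ -3·1·1·3 = -9
  3*X*Y**2 ↦ 3·1·36·1 = 108
  -X*Y*Z ↦ -1·1·6·3 = -18
  -2*Y**3 ↦ -2·1·216·1 = -432
  -2*Y**2*Z ↦ -2·1·36·3 = -216
  2*Y*Z**2 ↦ 2·1·6·9 = 108
  -Z**3 ↦ -1·1·1·27 = -27
Sum: F(1, 6, 3) = (-1) + (-18) + (-9) + (108) + (-18) + (-432) + (-216) + (108) + (-27) = -505.
Reducing mod 7: -505 ≡ 6 (mod 7).
Since F(a, b, c) ≡ 6 ≠ 0 (mod 7), P does NOT lie on the curve.


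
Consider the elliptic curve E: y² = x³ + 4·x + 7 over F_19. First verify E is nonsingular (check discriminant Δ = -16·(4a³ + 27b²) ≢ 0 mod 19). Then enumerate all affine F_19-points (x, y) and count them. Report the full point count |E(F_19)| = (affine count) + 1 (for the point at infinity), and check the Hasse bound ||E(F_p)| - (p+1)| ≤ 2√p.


Affine points = {(0, 8), (0, 11), (2, 2), (2, 17), (4, 7), (4, 12), (5, 0), (6, 0), (7, 6), (7, 13), (8, 0), (12, 4), (12, 15), (16, 5), (16, 14)}; affine count = 15; |E(F_19)| = 16.

Discriminant check: Δ ∝ 4a³ + 27b² = 4·4³ + 27·7² = 4·64 + 27·49 ≡ 2 (mod 19). Nonzero ⇒ E is nonsingular.
For each x ∈ F_19, compute rhs = x³ + 4·x + 7 mod 19, then count y ∈ F_19 with y² ≡ rhs.
  x = 0: rhs = 7, matching y values: 8, 11 (2 points).
  x = 1: rhs = 12, matching y values: none (0 points).
  x = 2: rhs = 4, matching y values: 2, 17 (2 points).
  x = 3: rhs = 8, matching y values: none (0 points).
  x = 4: rhs = 11, matching y values: 7, 12 (2 points).
  x = 5: rhs = 0, matching y values: 0 (1 points).
  x = 6: rhs = 0, matching y values: 0 (1 points).
  x = 7: rhs = 17, matching y values: 6, 13 (2 points).
  x = 8: rhs = 0, matching y values: 0 (1 points).
  x = 9: rhs = 12, matching y values: none (0 points).
  x = 10: rhs = 2, matching y values: none (0 points).
  x = 11: rhs = 14, matching y values: none (0 points).
  x = 12: rhs = 16, matching y values: 4, 15 (2 points).
  x = 13: rhs = 14, matching y values: none (0 points).
  x = 14: rhs = 14, matching y values: none (0 points).
  x = 15: rhs = 3, matching y values: none (0 points).
  x = 16: rhs = 6, matching y values: 5, 14 (2 points).
  x = 17: rhs = 10, matching y values: none (0 points).
  x = 18: rhs = 2, matching y values: none (0 points).
Total affine count: 15.
Full point count |E(F_19)| = 15 + 1 = 16.
Hasse bound: |16 − (19+1)| = |-4| = 4 ≤ 2√19 ≈ 8.7178 ✓.


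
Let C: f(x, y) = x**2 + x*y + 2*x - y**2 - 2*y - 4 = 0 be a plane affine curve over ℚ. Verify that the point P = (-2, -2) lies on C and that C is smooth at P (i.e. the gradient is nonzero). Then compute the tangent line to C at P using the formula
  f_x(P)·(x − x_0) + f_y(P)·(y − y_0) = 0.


Tangent line at P: -4*x - 8 = 0.

Step 1: f(-2, -2) = 0, so P lies on C.
Step 2: partial derivatives
  f_x(x, y) = 2*x + y + 2, f_y(x, y) = x - 2*y - 2.
  f_x(P) = -4, f_y(P) = 0 (gradient nonzero, so P is smooth).
Step 3: tangent line at P: -4·(x − -2) + 0·(y − -2) = 0.
Expanding: -4*x - 8 = 0.


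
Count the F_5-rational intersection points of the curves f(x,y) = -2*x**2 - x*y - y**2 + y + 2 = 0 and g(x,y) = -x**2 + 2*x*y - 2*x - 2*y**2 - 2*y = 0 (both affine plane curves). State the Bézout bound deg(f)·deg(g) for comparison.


Common zeros: {(0, 4), (4, 2)}; count = 2; Bézout bound = 4.

deg(f) = 2, deg(g) = 2, so Bézout bound = 4.
Scan x ∈ F_5. For each x, list the y ∈ F_5 with f(x, y) ≡ 0 and those with g(x, y) ≡ 0 (mod 5); the common zeros in that column are the intersection.
  x = 0: f ≡ 0 at y ∈ {2, 4}; g ≡ 0 at y ∈ {0, 4}; common: {4}.
  x = 1: f ≡ 0 at y ∈ {0}; g ≡ 0 at y ∈ {1, 4}; common: ∅.
  x = 2: f ≡ 0 at y ∈ ∅; g ≡ 0 at y ∈ {3}; common: ∅.
  x = 3: f ≡ 0 at y ∈ {4}; g ≡ 0 at y ∈ {0, 2}; common: ∅.
  x = 4: f ≡ 0 at y ∈ {0, 2}; g ≡ 0 at y ∈ {1, 2}; common: {2}.
Collecting: common zeros = {(0, 4), (4, 2)}, so the count is 2.
Comparison with the Bézout bound: 2 ≤ 4 = deg(f)·deg(g), as expected for curves with no common component (the affine F_5-count falls short of the bound because intersections may lie at infinity, over extension fields, or carry multiplicity).


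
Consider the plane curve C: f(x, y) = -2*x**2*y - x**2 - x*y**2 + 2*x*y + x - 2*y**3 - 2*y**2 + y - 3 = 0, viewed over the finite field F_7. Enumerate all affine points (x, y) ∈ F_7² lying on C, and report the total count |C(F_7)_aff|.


Affine F_7-points: {(1, 1), (1, 4), (2, 1), (6, 3), (6, 4)}; count = 5.

For each of the 49 pairs (x, y) ∈ F_7², evaluate f(x, y) mod 7. Record the zeros.
  x = 0: [0↦4, 1↦1, 2↦3, 3↦5, 4↦2, 5↦3, 6↦3]  zeros at y ∈ ∅
  x = 1: [0↦4, 1↦0, 2↦6, 3↦3, 4↦0, 5↦6, 6↦2]  zeros at y ∈ {1, 4}
  x = 2: [0↦2, 1↦0, 2↦6, 3↦1, 4↦1, 5↦1, 6↦3]  zeros at y ∈ {1}
  x = 3: [0↦5, 1↦1, 2↦3, 3↦6, 4↦5, 5↦2, 6↦6]  zeros at y ∈ ∅
  x = 4: [0↦6, 1↦3, 2↦4, 3↦4, 4↦5, 5↦2, 6↦4]  zeros at y ∈ ∅
  x = 5: [0↦5, 1↦6, 2↦2, 3↦2, 4↦1, 5↦1, 6↦4]  zeros at y ∈ ∅
  x = 6: [0↦2, 1↦3, 2↦4, 3↦0, 4↦0, 5↦6, 6↦6]  zeros at y ∈ {3, 4}
Collecting zeros: affine points = {(1, 1), (1, 4), (2, 1), (6, 3), (6, 4)}.
Total count |C(F_7)_aff| = 5.


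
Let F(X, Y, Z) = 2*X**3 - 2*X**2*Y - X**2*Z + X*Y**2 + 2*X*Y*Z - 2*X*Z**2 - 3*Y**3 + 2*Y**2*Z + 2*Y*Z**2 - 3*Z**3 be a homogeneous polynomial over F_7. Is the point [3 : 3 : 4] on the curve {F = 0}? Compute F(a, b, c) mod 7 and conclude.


F(3,3,4) ≡ 2 (mod 7); P is NOT on the curve.

Evaluate F(3, 3, 4) term-by-term (mod 7).
  2*X**3 ↦ 2·27·1·1 = 54
  -2*X**2*Y ↦ -2·9·3·1 = -54
  -X**2*Z ↦ -1·9·1·4 = -36
  X*Y**2 ↦ 1·3·9·1 = 27
  2*X*Y*Z ↦ 2·3·3·4 = 72
  -2*X*Z**2 ↦ -2·3·1·16 = -96
  -3*Y**3 ↦ -3·1·27·1 = -81
  2*Y**2*Z ↦ 2·1·9·4 = 72
  2*Y*Z**2 ↦ 2·1·3·16 = 96
  -3*Z**3 ↦ -3·1·1·64 = -192
Sum: F(3, 3, 4) = (54) + (-54) + (-36) + (27) + (72) + (-96) + (-81) + (72) + (96) + (-192) = -138.
Reducing mod 7: -138 ≡ 2 (mod 7).
Since F(a, b, c) ≡ 2 ≠ 0 (mod 7), P does NOT lie on the curve.


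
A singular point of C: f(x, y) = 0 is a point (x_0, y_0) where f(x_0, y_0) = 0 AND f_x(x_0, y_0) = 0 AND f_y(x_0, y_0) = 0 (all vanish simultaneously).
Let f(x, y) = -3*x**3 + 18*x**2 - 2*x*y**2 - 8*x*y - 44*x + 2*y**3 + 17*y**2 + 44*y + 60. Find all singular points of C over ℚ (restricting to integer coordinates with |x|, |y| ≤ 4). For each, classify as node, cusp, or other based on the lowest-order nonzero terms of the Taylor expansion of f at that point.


Singular points: {(2, -2)}; classification: cusp.

Compute partial derivatives:
  f_x = -9*x**2 + 36*x - 2*y**2 - 8*y - 44.
  f_y = -4*x*y - 8*x + 6*y**2 + 34*y + 44.
Scan x_0 ∈ {−4, ..., 4}. For each x_0, f_y(x_0, y) is a polynomial in y; find its integer roots y ∈ {−4, ..., 4}, then test f_x and f at those candidates.
  x = -4: f_y(-4, y) = 6*y**2 + 50*y + 76; vanishes at y ∈ {-2}. (-4, -2): f_x = -324 ≠ 0.
  x = -3: f_y(-3, y) = 6*y**2 + 46*y + 68; vanishes at y ∈ {-2}. (-3, -2): f_x = -225 ≠ 0.
  x = -2: f_y(-2, y) = 6*y**2 + 42*y + 60; vanishes at y ∈ {-2}. (-2, -2): f_x = -144 ≠ 0.
  x = -1: f_y(-1, y) = 6*y**2 + 38*y + 52; vanishes at y ∈ {-2}. (-1, -2): f_x = -81 ≠ 0.
  x = 0: f_y(0, y) = 6*y**2 + 34*y + 44; vanishes at y ∈ {-2}. (0, -2): f_x = -36 ≠ 0.
  x = 1: f_y(1, y) = 6*y**2 + 30*y + 36; vanishes at y ∈ {-3, -2}. (1, -3): f_x = -11 ≠ 0; (1, -2): f_x = -9 ≠ 0.
  x = 2: f_y(2, y) = 6*y**2 + 26*y + 28; vanishes at y ∈ {-2}. (2, -2): f_x = 0, f = 0 — SINGULAR.
  x = 3: f_y(3, y) = 6*y**2 + 22*y + 20; vanishes at y ∈ {-2}. (3, -2): f_x = -9 ≠ 0.
  x = 4: f_y(4, y) = 6*y**2 + 18*y + 12; vanishes at y ∈ {-2, -1}. (4, -2): f_x = -36 ≠ 0; (4, -1): f_x = -38 ≠ 0.
Only singular point on the grid: (2, -2).
Classify: substitute x = 2 + u, y = -2 + v and expand: f = -3*u**3 - 2*u*v**2 + 2*v**3 + v**2.
No constant or linear terms (consistent with a singular point). Quadratic part: v**2. Cubic part: -3*u**3 - 2*u*v**2 + 2*v**3.
The quadratic part v**2 is a perfect square, so there is a single (double) tangent line v = 0, i.e. y = -2. Restricting the cubic part to that line (v = 0) leaves -3*u**3 ≠ 0, so f is not divisible by v and the branch is v² ≈ 3*u**3 to lowest order — this is a cusp.
Classification: cusp.


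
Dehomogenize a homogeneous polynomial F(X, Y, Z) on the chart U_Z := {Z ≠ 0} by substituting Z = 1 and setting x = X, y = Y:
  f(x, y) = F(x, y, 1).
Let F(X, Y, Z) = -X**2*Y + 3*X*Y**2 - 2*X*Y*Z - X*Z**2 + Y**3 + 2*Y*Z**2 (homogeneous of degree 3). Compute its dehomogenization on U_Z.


f(x, y) = -x**2*y + 3*x*y**2 - 2*x*y - x + y**3 + 2*y

On U_Z we set Z = 1. Each monomial c·X^i·Y^j·Z^k in F becomes c·x^i·y^j·1^k = c·x^i·y^j.
Substituting Z = 1: F(X, Y, 1) = -x**2*y + 3*x*y**2 - 2*x*y - x + y**3 + 2*y.
Note: deg(f) ≤ deg(F) = 3; strict inequality happens when F is divisible by Z (lost terms).


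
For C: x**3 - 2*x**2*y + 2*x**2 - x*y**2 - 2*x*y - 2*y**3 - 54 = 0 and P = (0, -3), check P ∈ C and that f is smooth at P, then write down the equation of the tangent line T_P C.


Tangent line at P: -3*x - 54*y - 162 = 0.

Step 1: f(0, -3) = 0, so P lies on C.
Step 2: partial derivatives
  f_x(x, y) = 3*x**2 - 4*x*y + 4*x - y**2 - 2*y, f_y(x, y) = -2*x**2 - 2*x*y - 2*x - 6*y**2.
  f_x(P) = -3, f_y(P) = -54 (gradient nonzero, so P is smooth).
Step 3: tangent line at P: -3·(x − 0) + -54·(y − -3) = 0.
Expanding: -3*x - 54*y - 162 = 0.


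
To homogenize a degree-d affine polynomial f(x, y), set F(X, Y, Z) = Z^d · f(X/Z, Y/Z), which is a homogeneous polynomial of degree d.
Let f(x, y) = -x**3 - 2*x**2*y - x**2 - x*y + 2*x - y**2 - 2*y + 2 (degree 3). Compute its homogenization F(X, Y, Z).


F(X, Y, Z) = -X**3 - 2*X**2*Y - X**2*Z - X*Y*Z + 2*X*Z**2 - Y**2*Z - 2*Y*Z**2 + 2*Z**3

deg(f) = 3.
Substitute x = X/Z, y = Y/Z into f, then multiply by Z^3.
  monomial -1·x^3·y^0 ↦ -1·X^3·Y^0·Z^0.
  monomial -2·x^2·y^1 ↦ -2·X^2·Y^1·Z^0.
  monomial -1·x^2·y^0 ↦ -1·X^2·Y^0·Z^1.
  monomial -1·x^1·y^1 ↦ -1·X^1·Y^1·Z^1.
  monomial 2·x^1·y^0 ↦ 2·X^1·Y^0·Z^2.
  monomial -1·x^0·y^2 ↦ -1·X^0·Y^2·Z^1.
  monomial -2·x^0·y^1 ↦ -2·X^0·Y^1·Z^2.
  monomial 2·x^0·y^0 ↦ 2·X^0·Y^0·Z^3.
Collecting: F(X, Y, Z) = -X**3 - 2*X**2*Y - X**2*Z - X*Y*Z + 2*X*Z**2 - Y**2*Z - 2*Y*Z**2 + 2*Z**3.


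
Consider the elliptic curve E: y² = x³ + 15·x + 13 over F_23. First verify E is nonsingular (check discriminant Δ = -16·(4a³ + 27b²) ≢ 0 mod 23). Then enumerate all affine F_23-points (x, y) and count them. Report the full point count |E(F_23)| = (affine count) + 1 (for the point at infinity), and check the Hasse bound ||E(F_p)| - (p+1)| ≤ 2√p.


Affine points = {(0, 6), (0, 17), (1, 11), (1, 12), (3, 4), (3, 19), (5, 11), (5, 12), (7, 1), (7, 22), (8, 1), (8, 22), (9, 7), (9, 16), (10, 6), (10, 17), (12, 9), (12, 14), (13, 6), (13, 17), (14, 0), (15, 5), (15, 18), (16, 5), (16, 18), (17, 11), (17, 12), (19, 2), (19, 21)}; affine count = 29; |E(F_23)| = 30.

Discriminant check: Δ ∝ 4a³ + 27b² = 4·15³ + 27·13² = 4·3375 + 27·169 ≡ 8 (mod 23). Nonzero ⇒ E is nonsingular.
For each x ∈ F_23, compute rhs = x³ + 15·x + 13 mod 23, then count y ∈ F_23 with y² ≡ rhs.
  x = 0: rhs = 13, matching y values: 6, 17 (2 points).
  x = 1: rhs = 6, matching y values: 11, 12 (2 points).
  x = 2: rhs = 5, matching y values: none (0 points).
  x = 3: rhs = 16, matching y values: 4, 19 (2 points).
  x = 4: rhs = 22, matching y values: none (0 points).
  x = 5: rhs = 6, matching y values: 11, 12 (2 points).
  x = 6: rhs = 20, matching y values: none (0 points).
  x = 7: rhs = 1, matching y values: 1, 22 (2 points).
  x = 8: rhs = 1, matching y values: 1, 22 (2 points).
  x = 9: rhs = 3, matching y values: 7, 16 (2 points).
  x = 10: rhs = 13, matching y values: 6, 17 (2 points).
  x = 11: rhs = 14, matching y values: none (0 points).
  x = 12: rhs = 12, matching y values: 9, 14 (2 points).
  x = 13: rhs = 13, matching y values: 6, 17 (2 points).
  x = 14: rhs = 0, matching y values: 0 (1 points).
  x = 15: rhs = 2, matching y values: 5, 18 (2 points).
  x = 16: rhs = 2, matching y values: 5, 18 (2 points).
  x = 17: rhs = 6, matching y values: 11, 12 (2 points).
  x = 18: rhs = 20, matching y values: none (0 points).
  x = 19: rhs = 4, matching y values: 2, 21 (2 points).
  x = 20: rhs = 10, matching y values: none (0 points).
  x = 21: rhs = 21, matching y values: none (0 points).
  x = 22: rhs = 20, matching y values: none (0 points).
Total affine count: 29.
Full point count |E(F_23)| = 29 + 1 = 30.
Hasse bound: |30 − (23+1)| = |6| = 6 ≤ 2√23 ≈ 9.5917 ✓.


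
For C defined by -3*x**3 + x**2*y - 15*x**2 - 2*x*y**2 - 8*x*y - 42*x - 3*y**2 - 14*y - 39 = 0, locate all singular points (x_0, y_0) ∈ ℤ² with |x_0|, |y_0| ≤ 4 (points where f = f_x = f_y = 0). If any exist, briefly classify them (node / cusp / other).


Singular points: {(-2, -3)}; classification: cusp.

Compute partial derivatives:
  f_x = -9*x**2 + 2*x*y - 30*x - 2*y**2 - 8*y - 42.
  f_y = x**2 - 4*x*y - 8*x - 6*y - 14.
Scan x_0 ∈ {−4, ..., 4}. For each x_0, f_y(x_0, y) is a polynomial in y; find its integer roots y ∈ {−4, ..., 4}, then test f_x and f at those candidates.
  x = -4: f_y(-4, y) = 10*y + 34; no integer root y with |y| ≤ 4.
  x = -3: f_y(-3, y) = 6*y + 19; no integer root y with |y| ≤ 4.
  x = -2: f_y(-2, y) = 2*y + 6; vanishes at y ∈ {-3}. (-2, -3): f_x = 0, f = 0 — SINGULAR.
  x = -1: f_y(-1, y) = -2*y - 5; no integer root y with |y| ≤ 4.
  x = 0: f_y(0, y) = -6*y - 14; no integer root y with |y| ≤ 4.
  x = 1: f_y(1, y) = -10*y - 21; no integer root y with |y| ≤ 4.
  x = 2: f_y(2, y) = -14*y - 26; no integer root y with |y| ≤ 4.
  x = 3: f_y(3, y) = -18*y - 29; no integer root y with |y| ≤ 4.
  x = 4: f_y(4, y) = -22*y - 30; no integer root y with |y| ≤ 4.
Only singular point on the grid: (-2, -3).
Classify: substitute x = -2 + u, y = -3 + v and expand: f = -3*u**3 + u**2*v - 2*u*v**2 + v**2.
No constant or linear terms (consistent with a singular point). Quadratic part: v**2. Cubic part: -3*u**3 + u**2*v - 2*u*v**2.
The quadratic part v**2 is a perfect square, so there is a single (double) tangent line v = 0, i.e. y = -3. Restricting the cubic part to that line (v = 0) leaves -3*u**3 ≠ 0, so f is not divisible by v and the branch is v² ≈ 3*u**3 to lowest order — this is a cusp.
Classification: cusp.


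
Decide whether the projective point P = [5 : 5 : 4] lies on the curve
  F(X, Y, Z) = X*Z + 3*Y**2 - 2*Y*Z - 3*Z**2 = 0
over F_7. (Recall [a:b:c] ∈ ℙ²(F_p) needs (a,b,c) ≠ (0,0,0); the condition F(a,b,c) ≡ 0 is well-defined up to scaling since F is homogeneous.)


F(5,5,4) ≡ 0 (mod 7); P is on the curve.

Evaluate F(5, 5, 4) term-by-term (mod 7).
  X*Z ↦ 1·5·1·4 = 20
  3*Y**2 ↦ 3·1·25·1 = 75
  -2*Y*Z ↦ -2·1·5·4 = -40
  -3*Z**2 ↦ -3·1·1·16 = -48
Sum: F(5, 5, 4) = (20) + (75) + (-40) + (-48) = 7.
Reducing mod 7: 7 ≡ 0 (mod 7).
Since F(a, b, c) ≡ 0 (mod 7), P lies on the curve.


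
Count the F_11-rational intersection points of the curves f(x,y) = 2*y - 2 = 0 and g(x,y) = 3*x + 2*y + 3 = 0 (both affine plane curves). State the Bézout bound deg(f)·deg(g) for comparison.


Common zeros: {(2, 1)}; count = 1; Bézout bound = 1.

deg(f) = 1, deg(g) = 1, so Bézout bound = 1.
Scan x ∈ F_11. For each x, list the y ∈ F_11 with f(x, y) ≡ 0 and those with g(x, y) ≡ 0 (mod 11); the common zeros in that column are the intersection.
  x = 0: f ≡ 0 at y ∈ {1}; g ≡ 0 at y ∈ {4}; common: ∅.
  x = 1: f ≡ 0 at y ∈ {1}; g ≡ 0 at y ∈ {8}; common: ∅.
  x = 2: f ≡ 0 at y ∈ {1}; g ≡ 0 at y ∈ {1}; common: {1}.
  x = 3: f ≡ 0 at y ∈ {1}; g ≡ 0 at y ∈ {5}; common: ∅.
  x = 4: f ≡ 0 at y ∈ {1}; g ≡ 0 at y ∈ {9}; common: ∅.
  x = 5: f ≡ 0 at y ∈ {1}; g ≡ 0 at y ∈ {2}; common: ∅.
  x = 6: f ≡ 0 at y ∈ {1}; g ≡ 0 at y ∈ {6}; common: ∅.
  x = 7: f ≡ 0 at y ∈ {1}; g ≡ 0 at y ∈ {10}; common: ∅.
  x = 8: f ≡ 0 at y ∈ {1}; g ≡ 0 at y ∈ {3}; common: ∅.
  x = 9: f ≡ 0 at y ∈ {1}; g ≡ 0 at y ∈ {7}; common: ∅.
  x = 10: f ≡ 0 at y ∈ {1}; g ≡ 0 at y ∈ {0}; common: ∅.
Collecting: common zeros = {(2, 1)}, so the count is 1.
Comparison with the Bézout bound: 1 ≤ 1 = deg(f)·deg(g), as expected for curves with no common component (the bound is attained).


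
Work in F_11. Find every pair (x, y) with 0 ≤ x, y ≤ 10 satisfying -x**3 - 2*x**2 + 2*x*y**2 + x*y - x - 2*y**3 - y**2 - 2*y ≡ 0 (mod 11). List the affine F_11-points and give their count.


Affine F_11-points: {(0, 0), (1, 10), (2, 2), (3, 1), (4, 5), (4, 7), (4, 8), (5, 2), (6, 9), (7, 7), (9, 7), (10, 0)}; count = 12.

For each of the 121 pairs (x, y) ∈ F_11², evaluate f(x, y) mod 11. Record the zeros.
  x = 0: [0↦0, 1↦6, 2↦9, 3↦8, 4↦2, 5↦1, 6↦4, 7↦10, 8↦7, 9↦5, 10↦3]  zeros at y ∈ {0}
  x = 1: [0↦7, 1↦5, 2↦4, 3↦3, 4↦1, 5↦8, 6↦1, 7↦1, 8↦7, 9↦7, 10↦0]  zeros at y ∈ {10}
  x = 2: [0↦4, 1↦5, 2↦0, 3↦10, 4↦1, 5↦5, 6↦10, 7↦4, 8↦8, 9↦10, 10↦9]  zeros at y ∈ {2}
  x = 3: [0↦7, 1↦0, 2↦2, 3↦1, 4↦7, 5↦8, 6↦3, 7↦2, 8↦4, 9↦8, 10↦2]  zeros at y ∈ {1}
  x = 4: [0↦10, 1↦6, 2↦4, 3↦3, 4↦2, 5↦0, 6↦7, 7↦0, 8↦0, 9↦6, 10↦6]  zeros at y ∈ {5, 7, 8}
  x = 5: [0↦7, 1↦6, 2↦0, 3↦10, 4↦2, 5↦8, 6↦5, 7↦3, 8↦1, 9↦9, 10↦4]  zeros at y ∈ {2}
  x = 6: [0↦3, 1↦5, 2↦6, 3↦5, 4↦1, 5↦4, 6↦2, 7↦5, 8↦1, 9↦0, 10↦1]  zeros at y ∈ {9}
  x = 7: [0↦3, 1↦8, 2↦5, 3↦4, 4↦4, 5↦4, 6↦3, 7↦0, 8↦5, 9↦6, 10↦2]  zeros at y ∈ {7}
  x = 8: [0↦1, 1↦9, 2↦2, 3↦1, 4↦5, 5↦2, 6↦2, 7↦4, 8↦7, 9↦10, 10↦1]  zeros at y ∈ ∅
  x = 9: [0↦2, 1↦2, 2↦2, 3↦1, 4↦9, 5↦3, 6↦4, 7↦0, 8↦1, 9↦6, 10↦3]  zeros at y ∈ {7}
  x = 10: [0↦0, 1↦3, 2↦10, 3↦9, 4↦10, 5↦1, 6↦3, 7↦4, 8↦3, 9↦10, 10↦2]  zeros at y ∈ {0}
Collecting zeros: affine points = {(0, 0), (1, 10), (2, 2), (3, 1), (4, 5), (4, 7), (4, 8), (5, 2), (6, 9), (7, 7), (9, 7), (10, 0)}.
Total count |C(F_11)_aff| = 12.


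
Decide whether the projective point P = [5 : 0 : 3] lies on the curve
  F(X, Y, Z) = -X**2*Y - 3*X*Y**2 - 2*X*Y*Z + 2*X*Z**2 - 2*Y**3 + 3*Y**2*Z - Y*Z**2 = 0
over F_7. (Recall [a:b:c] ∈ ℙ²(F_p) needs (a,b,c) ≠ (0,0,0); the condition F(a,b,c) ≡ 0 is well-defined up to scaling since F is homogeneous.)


F(5,0,3) ≡ 6 (mod 7); P is NOT on the curve.

Evaluate F(5, 0, 3) term-by-term (mod 7).
  -X**2*Y ↦ -1·25·0·1 = 0
  -3*X*Y**2 ↦ -3·5·0·1 = 0
  -2*X*Y*Z ↦ -2·5·0·3 = 0
  2*X*Z**2 ↦ 2·5·1·9 = 90
  -2*Y**3 ↦ -2·1·0·1 = 0
  3*Y**2*Z ↦ 3·1·0·3 = 0
  -Y*Z**2 ↦ -1·1·0·9 = 0
Sum: F(5, 0, 3) = (0) + (0) + (0) + (90) + (0) + (0) + (0) = 90.
Reducing mod 7: 90 ≡ 6 (mod 7).
Since F(a, b, c) ≡ 6 ≠ 0 (mod 7), P does NOT lie on the curve.
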